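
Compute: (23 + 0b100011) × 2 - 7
Convert 0b100011 (binary) → 32 + 2 + 1 = 35 (decimal)
Expression in decimal: (23 + 35) × 2 - 7
Parentheses first: 23 + 35 = 58
Multiply: 58 × 2 = 116
Subtract: 116 - 7 = 109
109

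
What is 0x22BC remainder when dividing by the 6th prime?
Convert 0x22BC (hexadecimal) → 2×4096 + 2×256 + 11×16 + 12 = 8892 (decimal)
Convert the 6th prime (prime index) → 13 (decimal)
Compute 8892 mod 13 = 0
0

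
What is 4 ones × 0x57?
Convert 4 ones (place-value notation) → 4 (decimal)
Convert 0x57 (hexadecimal) → 5×16 + 7 = 87 (decimal)
Compute 4 × 87 = 348
348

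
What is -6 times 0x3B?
Convert 0x3B (hexadecimal) → 3×16 + 11 = 59 (decimal)
Compute -6 × 59 = -354
-354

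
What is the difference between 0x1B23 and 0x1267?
Convert 0x1B23 (hexadecimal) → 1×4096 + 11×256 + 2×16 + 3 = 6947 (decimal)
Convert 0x1267 (hexadecimal) → 1×4096 + 2×256 + 6×16 + 7 = 4711 (decimal)
Difference: |6947 - 4711| = 2236
2236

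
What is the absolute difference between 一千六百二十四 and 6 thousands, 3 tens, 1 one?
Convert 一千六百二十四 (Chinese numeral) → 1×1000 + 6×100 + 2×10 + 4 = 1624 (decimal)
Convert 6 thousands, 3 tens, 1 one (place-value notation) → 6×1000 + 3×10 + 1 = 6031 (decimal)
Compute |1624 - 6031| = 4407
4407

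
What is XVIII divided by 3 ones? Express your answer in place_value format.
Convert XVIII (Roman numeral) → 10 + 5 + 1 + 1 + 1 = 18 (decimal)
Convert 3 ones (place-value notation) → 3 (decimal)
Compute 18 ÷ 3 = 6
Convert 6 (decimal) → 6 ones (place-value notation)
6 ones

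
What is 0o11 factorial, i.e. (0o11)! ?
Convert 0o11 (octal) → 1×8 + 1 = 9 (decimal)
Compute 9! = 362880
362880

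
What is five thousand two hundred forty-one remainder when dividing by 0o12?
Convert five thousand two hundred forty-one (English words) → 5×1000 + 2×100 + 41 = 5241 (decimal)
Convert 0o12 (octal) → 1×8 + 2 = 10 (decimal)
Compute 5241 mod 10 = 1
1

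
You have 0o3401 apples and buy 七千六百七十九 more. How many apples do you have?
Convert 0o3401 (octal) → 3×512 + 4×64 + 1 = 1793 (decimal)
Convert 七千六百七十九 (Chinese numeral) → 7×1000 + 6×100 + 7×10 + 9 = 7679 (decimal)
Compute 1793 + 7679 = 9472
9472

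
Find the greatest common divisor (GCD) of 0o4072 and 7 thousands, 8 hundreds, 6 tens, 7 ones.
Convert 0o4072 (octal) → 4×512 + 7×8 + 2 = 2106 (decimal)
Convert 7 thousands, 8 hundreds, 6 tens, 7 ones (place-value notation) → 7×1000 + 8×100 + 6×10 + 7 = 7867 (decimal)
Compute gcd(2106, 7867) = 1
1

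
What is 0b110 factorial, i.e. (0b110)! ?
Convert 0b110 (binary) → 4 + 2 = 6 (decimal)
Compute 6! = 720
720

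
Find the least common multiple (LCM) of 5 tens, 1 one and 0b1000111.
Convert 5 tens, 1 one (place-value notation) → 5×10 + 1 = 51 (decimal)
Convert 0b1000111 (binary) → 64 + 4 + 2 + 1 = 71 (decimal)
Compute lcm(51, 71) = 3621
3621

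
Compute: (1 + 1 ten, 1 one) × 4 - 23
Convert 1 ten, 1 one (place-value notation) → 1×10 + 1 = 11 (decimal)
Expression in decimal: (1 + 11) × 4 - 23
Parentheses first: 1 + 11 = 12
Multiply: 12 × 4 = 48
Subtract: 48 - 23 = 25
25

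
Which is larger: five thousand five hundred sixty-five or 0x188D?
Convert five thousand five hundred sixty-five (English words) → 5×1000 + 5×100 + 65 = 5565 (decimal)
Convert 0x188D (hexadecimal) → 1×4096 + 8×256 + 8×16 + 13 = 6285 (decimal)
Compare 5565 vs 6285: larger = 6285
6285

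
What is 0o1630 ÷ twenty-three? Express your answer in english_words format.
Convert 0o1630 (octal) → 1×512 + 6×64 + 3×8 = 920 (decimal)
Convert twenty-three (English words) → 23 (decimal)
Compute 920 ÷ 23 = 40
Convert 40 (decimal) → forty (English words)
forty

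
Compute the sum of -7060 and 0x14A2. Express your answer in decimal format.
Convert 0x14A2 (hexadecimal) → 1×4096 + 4×256 + 10×16 + 2 = 5282 (decimal)
Compute -7060 + 5282 = -1778
-1778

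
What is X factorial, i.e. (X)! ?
Convert X (Roman numeral) → 10 (decimal)
Compute 10! = 3628800
3628800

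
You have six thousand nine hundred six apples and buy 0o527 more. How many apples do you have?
Convert six thousand nine hundred six (English words) → 6×1000 + 9×100 + 6 = 6906 (decimal)
Convert 0o527 (octal) → 5×64 + 2×8 + 7 = 343 (decimal)
Compute 6906 + 343 = 7249
7249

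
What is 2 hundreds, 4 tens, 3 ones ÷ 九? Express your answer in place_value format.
Convert 2 hundreds, 4 tens, 3 ones (place-value notation) → 2×100 + 4×10 + 3 = 243 (decimal)
Convert 九 (Chinese numeral) → 9 (decimal)
Compute 243 ÷ 9 = 27
Convert 27 (decimal) → 27 = 2×10 + 7 → 2 tens, 7 ones (place-value notation)
2 tens, 7 ones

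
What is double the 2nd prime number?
The 2nd prime number = 3
Compute 3 × 2 = 6
6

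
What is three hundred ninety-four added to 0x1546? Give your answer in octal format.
Convert three hundred ninety-four (English words) → 3×100 + 94 = 394 (decimal)
Convert 0x1546 (hexadecimal) → 1×4096 + 5×256 + 4×16 + 6 = 5446 (decimal)
Compute 394 + 5446 = 5840
Convert 5840 (decimal) → 5840 = 1×4096 + 3×512 + 3×64 + 2×8 → 0o13320 (octal)
0o13320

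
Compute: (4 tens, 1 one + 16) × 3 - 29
Convert 4 tens, 1 one (place-value notation) → 4×10 + 1 = 41 (decimal)
Expression in decimal: (41 + 16) × 3 - 29
Parentheses first: 41 + 16 = 57
Multiply: 57 × 3 = 171
Subtract: 171 - 29 = 142
142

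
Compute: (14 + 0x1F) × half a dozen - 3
Convert 0x1F (hexadecimal) → 1×16 + 15 = 31 (decimal)
Convert half a dozen (colloquial) → 6 (decimal)
Expression in decimal: (14 + 31) × 6 - 3
Parentheses first: 14 + 31 = 45
Multiply: 45 × 6 = 270
Subtract: 270 - 3 = 267
267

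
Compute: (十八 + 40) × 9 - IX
Convert 十八 (Chinese numeral) → 1×10 + 8 = 18 (decimal)
Convert IX (Roman numeral) → 9 (decimal)
Expression in decimal: (18 + 40) × 9 - 9
Parentheses first: 18 + 40 = 58
Multiply: 58 × 9 = 522
Subtract: 522 - 9 = 513
513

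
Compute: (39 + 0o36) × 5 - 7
Convert 0o36 (octal) → 3×8 + 6 = 30 (decimal)
Expression in decimal: (39 + 30) × 5 - 7
Parentheses first: 39 + 30 = 69
Multiply: 69 × 5 = 345
Subtract: 345 - 7 = 338
338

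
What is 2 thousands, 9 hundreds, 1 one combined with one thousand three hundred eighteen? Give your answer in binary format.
Convert 2 thousands, 9 hundreds, 1 one (place-value notation) → 2×1000 + 9×100 + 1 = 2901 (decimal)
Convert one thousand three hundred eighteen (English words) → 1×1000 + 3×100 + 18 = 1318 (decimal)
Compute 2901 + 1318 = 4219
Convert 4219 (decimal) → 4219 = 4096 + 64 + 32 + 16 + 8 + 2 + 1 → 0b1000001111011 (binary)
0b1000001111011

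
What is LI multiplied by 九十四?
Convert LI (Roman numeral) → 50 + 1 = 51 (decimal)
Convert 九十四 (Chinese numeral) → 9×10 + 4 = 94 (decimal)
Compute 51 × 94 = 4794
4794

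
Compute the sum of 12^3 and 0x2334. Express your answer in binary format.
Convert 12^3 (power) → 1728 (decimal)
Convert 0x2334 (hexadecimal) → 2×4096 + 3×256 + 3×16 + 4 = 9012 (decimal)
Compute 1728 + 9012 = 10740
Convert 10740 (decimal) → 10740 = 8192 + 2048 + 256 + 128 + 64 + 32 + 16 + 4 → 0b10100111110100 (binary)
0b10100111110100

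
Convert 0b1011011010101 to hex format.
Convert 0b1011011010101 (binary) → 4096 + 1024 + 512 + 128 + 64 + 16 + 4 + 1 = 5845 (decimal)
Convert 5845 (decimal) → 5845 = 1×4096 + 6×256 + 13×16 + 5 → 0x16D5 (hexadecimal)
0x16D5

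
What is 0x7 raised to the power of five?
Convert 0x7 (hexadecimal) → 7 (decimal)
Convert five (English words) → 5 (decimal)
Compute 7 ^ 5 = 16807
16807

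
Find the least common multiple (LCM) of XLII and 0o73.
Convert XLII (Roman numeral) → 40 + 1 + 1 = 42 (decimal)
Convert 0o73 (octal) → 7×8 + 3 = 59 (decimal)
Compute lcm(42, 59) = 2478
2478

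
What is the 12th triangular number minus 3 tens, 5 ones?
The 12th triangular number = 12×13/2 = 78
Convert 3 tens, 5 ones (place-value notation) → 3×10 + 5 = 35 (decimal)
Compute 78 - 35 = 43
43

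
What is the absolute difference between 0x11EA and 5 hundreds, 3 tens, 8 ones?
Convert 0x11EA (hexadecimal) → 1×4096 + 1×256 + 14×16 + 10 = 4586 (decimal)
Convert 5 hundreds, 3 tens, 8 ones (place-value notation) → 5×100 + 3×10 + 8 = 538 (decimal)
Compute |4586 - 538| = 4048
4048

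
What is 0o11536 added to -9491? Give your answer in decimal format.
Convert 0o11536 (octal) → 1×4096 + 1×512 + 5×64 + 3×8 + 6 = 4958 (decimal)
Compute 4958 + -9491 = -4533
-4533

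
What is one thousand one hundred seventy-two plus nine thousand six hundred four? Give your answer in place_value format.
Convert one thousand one hundred seventy-two (English words) → 1×1000 + 1×100 + 72 = 1172 (decimal)
Convert nine thousand six hundred four (English words) → 9×1000 + 6×100 + 4 = 9604 (decimal)
Compute 1172 + 9604 = 10776
Convert 10776 (decimal) → 10776 = 10×1000 + 7×100 + 7×10 + 6 → 10 thousands, 7 hundreds, 7 tens, 6 ones (place-value notation)
10 thousands, 7 hundreds, 7 tens, 6 ones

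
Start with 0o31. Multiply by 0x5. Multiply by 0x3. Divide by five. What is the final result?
Convert 0o31 (octal) → 3×8 + 1 = 25 (decimal)
Start: 25
Convert 0x5 (hexadecimal) → 5 (decimal)
25 × 5 = 125
Convert 0x3 (hexadecimal) → 3 (decimal)
125 × 3 = 375
Convert five (English words) → 5 (decimal)
375 ÷ 5 = 75
75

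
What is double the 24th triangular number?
The 24th triangular number = 24×25/2 = 300
Compute 300 × 2 = 600
600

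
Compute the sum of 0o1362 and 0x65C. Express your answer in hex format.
Convert 0o1362 (octal) → 1×512 + 3×64 + 6×8 + 2 = 754 (decimal)
Convert 0x65C (hexadecimal) → 6×256 + 5×16 + 12 = 1628 (decimal)
Compute 754 + 1628 = 2382
Convert 2382 (decimal) → 2382 = 9×256 + 4×16 + 14 → 0x94E (hexadecimal)
0x94E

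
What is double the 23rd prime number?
The 23rd prime number = 83
Compute 83 × 2 = 166
166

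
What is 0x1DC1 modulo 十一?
Convert 0x1DC1 (hexadecimal) → 1×4096 + 13×256 + 12×16 + 1 = 7617 (decimal)
Convert 十一 (Chinese numeral) → 1×10 + 1 = 11 (decimal)
Compute 7617 mod 11 = 5
5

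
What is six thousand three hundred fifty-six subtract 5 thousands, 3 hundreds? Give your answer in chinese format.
Convert six thousand three hundred fifty-six (English words) → 6×1000 + 3×100 + 56 = 6356 (decimal)
Convert 5 thousands, 3 hundreds (place-value notation) → 5×1000 + 3×100 = 5300 (decimal)
Compute 6356 - 5300 = 1056
Convert 1056 (decimal) → 1056 = 1×1000 + 5×10 + 6 → 一千零五十六 (Chinese numeral)
一千零五十六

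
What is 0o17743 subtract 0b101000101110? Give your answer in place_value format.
Convert 0o17743 (octal) → 1×4096 + 7×512 + 7×64 + 4×8 + 3 = 8163 (decimal)
Convert 0b101000101110 (binary) → 2048 + 512 + 32 + 8 + 4 + 2 = 2606 (decimal)
Compute 8163 - 2606 = 5557
Convert 5557 (decimal) → 5557 = 5×1000 + 5×100 + 5×10 + 7 → 5 thousands, 5 hundreds, 5 tens, 7 ones (place-value notation)
5 thousands, 5 hundreds, 5 tens, 7 ones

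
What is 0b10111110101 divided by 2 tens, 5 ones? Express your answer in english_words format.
Convert 0b10111110101 (binary) → 1024 + 256 + 128 + 64 + 32 + 16 + 4 + 1 = 1525 (decimal)
Convert 2 tens, 5 ones (place-value notation) → 2×10 + 5 = 25 (decimal)
Compute 1525 ÷ 25 = 61
Convert 61 (decimal) → sixty-one (English words)
sixty-one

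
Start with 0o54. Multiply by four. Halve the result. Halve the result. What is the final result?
Convert 0o54 (octal) → 5×8 + 4 = 44 (decimal)
Start: 44
Convert four (English words) → 4 (decimal)
44 × 4 = 176
176 ÷ 2 = 88
88 ÷ 2 = 44
44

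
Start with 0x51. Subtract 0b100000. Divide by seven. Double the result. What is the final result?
Convert 0x51 (hexadecimal) → 5×16 + 1 = 81 (decimal)
Start: 81
Convert 0b100000 (binary) → 32 (decimal)
81 - 32 = 49
Convert seven (English words) → 7 (decimal)
49 ÷ 7 = 7
7 × 2 = 14
14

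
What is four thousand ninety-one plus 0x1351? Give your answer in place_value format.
Convert four thousand ninety-one (English words) → 4×1000 + 91 = 4091 (decimal)
Convert 0x1351 (hexadecimal) → 1×4096 + 3×256 + 5×16 + 1 = 4945 (decimal)
Compute 4091 + 4945 = 9036
Convert 9036 (decimal) → 9036 = 9×1000 + 3×10 + 6 → 9 thousands, 3 tens, 6 ones (place-value notation)
9 thousands, 3 tens, 6 ones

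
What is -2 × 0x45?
Convert 0x45 (hexadecimal) → 4×16 + 5 = 69 (decimal)
Compute -2 × 69 = -138
-138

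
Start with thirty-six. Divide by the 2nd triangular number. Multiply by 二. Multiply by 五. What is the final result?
Convert thirty-six (English words) → 36 (decimal)
Start: 36
Convert the 2nd triangular number (triangular index) → 2×3/2 = 3 (decimal)
36 ÷ 3 = 12
Convert 二 (Chinese numeral) → 2 (decimal)
12 × 2 = 24
Convert 五 (Chinese numeral) → 5 (decimal)
24 × 5 = 120
120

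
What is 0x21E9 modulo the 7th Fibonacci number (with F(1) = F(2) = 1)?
Convert 0x21E9 (hexadecimal) → 2×4096 + 1×256 + 14×16 + 9 = 8681 (decimal)
Convert the 7th Fibonacci number (with F(1) = F(2) = 1) (Fibonacci index) → 1, 1, 2, 3, 5, 8, 13 → 13 (decimal)
Compute 8681 mod 13 = 10
10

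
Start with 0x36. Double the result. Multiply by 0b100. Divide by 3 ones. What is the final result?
Convert 0x36 (hexadecimal) → 3×16 + 6 = 54 (decimal)
Start: 54
54 × 2 = 108
Convert 0b100 (binary) → 4 (decimal)
108 × 4 = 432
Convert 3 ones (place-value notation) → 3 (decimal)
432 ÷ 3 = 144
144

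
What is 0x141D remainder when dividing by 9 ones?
Convert 0x141D (hexadecimal) → 1×4096 + 4×256 + 1×16 + 13 = 5149 (decimal)
Convert 9 ones (place-value notation) → 9 (decimal)
Compute 5149 mod 9 = 1
1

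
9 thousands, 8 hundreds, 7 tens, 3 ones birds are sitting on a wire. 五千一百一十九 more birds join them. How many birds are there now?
Convert 9 thousands, 8 hundreds, 7 tens, 3 ones (place-value notation) → 9×1000 + 8×100 + 7×10 + 3 = 9873 (decimal)
Convert 五千一百一十九 (Chinese numeral) → 5×1000 + 1×100 + 1×10 + 9 = 5119 (decimal)
Compute 9873 + 5119 = 14992
14992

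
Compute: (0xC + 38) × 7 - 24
Convert 0xC (hexadecimal) → 12 (decimal)
Expression in decimal: (12 + 38) × 7 - 24
Parentheses first: 12 + 38 = 50
Multiply: 50 × 7 = 350
Subtract: 350 - 24 = 326
326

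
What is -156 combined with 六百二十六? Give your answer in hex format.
Convert 六百二十六 (Chinese numeral) → 6×100 + 2×10 + 6 = 626 (decimal)
Compute -156 + 626 = 470
Convert 470 (decimal) → 470 = 1×256 + 13×16 + 6 → 0x1D6 (hexadecimal)
0x1D6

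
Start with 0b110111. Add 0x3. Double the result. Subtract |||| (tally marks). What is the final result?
Convert 0b110111 (binary) → 32 + 16 + 4 + 2 + 1 = 55 (decimal)
Start: 55
Convert 0x3 (hexadecimal) → 3 (decimal)
55 + 3 = 58
58 × 2 = 116
Convert |||| (tally marks) → 4 (decimal)
116 - 4 = 112
112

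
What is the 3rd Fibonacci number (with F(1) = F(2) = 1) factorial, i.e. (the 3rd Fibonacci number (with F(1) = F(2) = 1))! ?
Convert the 3rd Fibonacci number (with F(1) = F(2) = 1) (Fibonacci index) → 1, 1, 2 → 2 (decimal)
Compute 2! = 2
2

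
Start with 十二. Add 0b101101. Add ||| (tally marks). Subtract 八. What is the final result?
Convert 十二 (Chinese numeral) → 1×10 + 2 = 12 (decimal)
Start: 12
Convert 0b101101 (binary) → 32 + 8 + 4 + 1 = 45 (decimal)
12 + 45 = 57
Convert ||| (tally marks) → 3 (decimal)
57 + 3 = 60
Convert 八 (Chinese numeral) → 8 (decimal)
60 - 8 = 52
52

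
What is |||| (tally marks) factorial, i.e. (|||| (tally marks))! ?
Convert |||| (tally marks) → 4 (decimal)
Compute 4! = 24
24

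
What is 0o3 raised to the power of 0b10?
Convert 0o3 (octal) → 3 (decimal)
Convert 0b10 (binary) → 2 (decimal)
Compute 3 ^ 2 = 9
9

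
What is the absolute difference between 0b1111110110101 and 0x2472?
Convert 0b1111110110101 (binary) → 4096 + 2048 + 1024 + 512 + 256 + 128 + 32 + 16 + 4 + 1 = 8117 (decimal)
Convert 0x2472 (hexadecimal) → 2×4096 + 4×256 + 7×16 + 2 = 9330 (decimal)
Compute |8117 - 9330| = 1213
1213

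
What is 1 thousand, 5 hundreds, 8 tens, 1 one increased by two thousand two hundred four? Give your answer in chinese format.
Convert 1 thousand, 5 hundreds, 8 tens, 1 one (place-value notation) → 1×1000 + 5×100 + 8×10 + 1 = 1581 (decimal)
Convert two thousand two hundred four (English words) → 2×1000 + 2×100 + 4 = 2204 (decimal)
Compute 1581 + 2204 = 3785
Convert 3785 (decimal) → 3785 = 3×1000 + 7×100 + 8×10 + 5 → 三千七百八十五 (Chinese numeral)
三千七百八十五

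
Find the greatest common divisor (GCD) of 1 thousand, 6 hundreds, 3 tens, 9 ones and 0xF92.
Convert 1 thousand, 6 hundreds, 3 tens, 9 ones (place-value notation) → 1×1000 + 6×100 + 3×10 + 9 = 1639 (decimal)
Convert 0xF92 (hexadecimal) → 15×256 + 9×16 + 2 = 3986 (decimal)
Compute gcd(1639, 3986) = 1
1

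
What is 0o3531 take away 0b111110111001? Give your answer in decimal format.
Convert 0o3531 (octal) → 3×512 + 5×64 + 3×8 + 1 = 1881 (decimal)
Convert 0b111110111001 (binary) → 2048 + 1024 + 512 + 256 + 128 + 32 + 16 + 8 + 1 = 4025 (decimal)
Compute 1881 - 4025 = -2144
-2144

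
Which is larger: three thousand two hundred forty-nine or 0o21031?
Convert three thousand two hundred forty-nine (English words) → 3×1000 + 2×100 + 49 = 3249 (decimal)
Convert 0o21031 (octal) → 2×4096 + 1×512 + 3×8 + 1 = 8729 (decimal)
Compare 3249 vs 8729: larger = 8729
8729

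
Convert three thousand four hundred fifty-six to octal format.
Convert three thousand four hundred fifty-six (English words) → 3×1000 + 4×100 + 56 = 3456 (decimal)
Convert 3456 (decimal) → 3456 = 6×512 + 6×64 → 0o6600 (octal)
0o6600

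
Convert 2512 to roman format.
Convert 2512 (decimal) → 2512 = 1000 + 1000 + 500 + 10 + 1 + 1 → MMDXII (Roman numeral)
MMDXII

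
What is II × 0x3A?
Convert II (Roman numeral) → 1 + 1 = 2 (decimal)
Convert 0x3A (hexadecimal) → 3×16 + 10 = 58 (decimal)
Compute 2 × 58 = 116
116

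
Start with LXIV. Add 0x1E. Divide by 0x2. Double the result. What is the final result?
Convert LXIV (Roman numeral) → 50 + 10 + 4 = 64 (decimal)
Start: 64
Convert 0x1E (hexadecimal) → 1×16 + 14 = 30 (decimal)
64 + 30 = 94
Convert 0x2 (hexadecimal) → 2 (decimal)
94 ÷ 2 = 47
47 × 2 = 94
94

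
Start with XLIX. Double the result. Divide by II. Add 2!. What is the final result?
Convert XLIX (Roman numeral) → 40 + 9 = 49 (decimal)
Start: 49
49 × 2 = 98
Convert II (Roman numeral) → 1 + 1 = 2 (decimal)
98 ÷ 2 = 49
Convert 2! (factorial) → 2 (decimal)
49 + 2 = 51
51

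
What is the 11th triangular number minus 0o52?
The 11th triangular number = 11×12/2 = 66
Convert 0o52 (octal) → 5×8 + 2 = 42 (decimal)
Compute 66 - 42 = 24
24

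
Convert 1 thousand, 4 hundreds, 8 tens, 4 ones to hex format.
Convert 1 thousand, 4 hundreds, 8 tens, 4 ones (place-value notation) → 1×1000 + 4×100 + 8×10 + 4 = 1484 (decimal)
Convert 1484 (decimal) → 1484 = 5×256 + 12×16 + 12 → 0x5CC (hexadecimal)
0x5CC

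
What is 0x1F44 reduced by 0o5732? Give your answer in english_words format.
Convert 0x1F44 (hexadecimal) → 1×4096 + 15×256 + 4×16 + 4 = 8004 (decimal)
Convert 0o5732 (octal) → 5×512 + 7×64 + 3×8 + 2 = 3034 (decimal)
Compute 8004 - 3034 = 4970
Convert 4970 (decimal) → 4970 = 4×1000 + 9×100 + 70 → four thousand nine hundred seventy (English words)
four thousand nine hundred seventy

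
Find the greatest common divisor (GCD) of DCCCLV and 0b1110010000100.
Convert DCCCLV (Roman numeral) → 500 + 100 + 100 + 100 + 50 + 5 = 855 (decimal)
Convert 0b1110010000100 (binary) → 4096 + 2048 + 1024 + 128 + 4 = 7300 (decimal)
Compute gcd(855, 7300) = 5
5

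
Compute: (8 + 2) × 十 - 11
Convert 十 (Chinese numeral) → 1×10 = 10 (decimal)
Expression in decimal: (8 + 2) × 10 - 11
Parentheses first: 8 + 2 = 10
Multiply: 10 × 10 = 100
Subtract: 100 - 11 = 89
89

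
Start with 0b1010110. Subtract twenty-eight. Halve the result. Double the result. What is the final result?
Convert 0b1010110 (binary) → 64 + 16 + 4 + 2 = 86 (decimal)
Start: 86
Convert twenty-eight (English words) → 28 (decimal)
86 - 28 = 58
58 ÷ 2 = 29
29 × 2 = 58
58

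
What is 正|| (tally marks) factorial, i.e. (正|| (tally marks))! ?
Convert 正|| (tally marks) → 5 + 2 = 7 (decimal)
Compute 7! = 5040
5040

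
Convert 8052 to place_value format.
Convert 8052 (decimal) → 8052 = 8×1000 + 5×10 + 2 → 8 thousands, 5 tens, 2 ones (place-value notation)
8 thousands, 5 tens, 2 ones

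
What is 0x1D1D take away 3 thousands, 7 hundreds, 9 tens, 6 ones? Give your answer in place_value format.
Convert 0x1D1D (hexadecimal) → 1×4096 + 13×256 + 1×16 + 13 = 7453 (decimal)
Convert 3 thousands, 7 hundreds, 9 tens, 6 ones (place-value notation) → 3×1000 + 7×100 + 9×10 + 6 = 3796 (decimal)
Compute 7453 - 3796 = 3657
Convert 3657 (decimal) → 3657 = 3×1000 + 6×100 + 5×10 + 7 → 3 thousands, 6 hundreds, 5 tens, 7 ones (place-value notation)
3 thousands, 6 hundreds, 5 tens, 7 ones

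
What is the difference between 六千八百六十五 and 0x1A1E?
Convert 六千八百六十五 (Chinese numeral) → 6×1000 + 8×100 + 6×10 + 5 = 6865 (decimal)
Convert 0x1A1E (hexadecimal) → 1×4096 + 10×256 + 1×16 + 14 = 6686 (decimal)
Difference: |6865 - 6686| = 179
179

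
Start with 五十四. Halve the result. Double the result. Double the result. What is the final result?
Convert 五十四 (Chinese numeral) → 5×10 + 4 = 54 (decimal)
Start: 54
54 ÷ 2 = 27
27 × 2 = 54
54 × 2 = 108
108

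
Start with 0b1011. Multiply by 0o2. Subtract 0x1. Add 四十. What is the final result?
Convert 0b1011 (binary) → 8 + 2 + 1 = 11 (decimal)
Start: 11
Convert 0o2 (octal) → 2 (decimal)
11 × 2 = 22
Convert 0x1 (hexadecimal) → 1 (decimal)
22 - 1 = 21
Convert 四十 (Chinese numeral) → 4×10 = 40 (decimal)
21 + 40 = 61
61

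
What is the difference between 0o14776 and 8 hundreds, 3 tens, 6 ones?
Convert 0o14776 (octal) → 1×4096 + 4×512 + 7×64 + 7×8 + 6 = 6654 (decimal)
Convert 8 hundreds, 3 tens, 6 ones (place-value notation) → 8×100 + 3×10 + 6 = 836 (decimal)
Difference: |6654 - 836| = 5818
5818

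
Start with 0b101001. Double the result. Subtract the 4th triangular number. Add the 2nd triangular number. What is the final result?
Convert 0b101001 (binary) → 32 + 8 + 1 = 41 (decimal)
Start: 41
41 × 2 = 82
Convert the 4th triangular number (triangular index) → 4×5/2 = 10 (decimal)
82 - 10 = 72
Convert the 2nd triangular number (triangular index) → 2×3/2 = 3 (decimal)
72 + 3 = 75
75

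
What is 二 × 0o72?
Convert 二 (Chinese numeral) → 2 (decimal)
Convert 0o72 (octal) → 7×8 + 2 = 58 (decimal)
Compute 2 × 58 = 116
116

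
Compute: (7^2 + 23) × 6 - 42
Convert 7^2 (power) → 49 (decimal)
Expression in decimal: (49 + 23) × 6 - 42
Parentheses first: 49 + 23 = 72
Multiply: 72 × 6 = 432
Subtract: 432 - 42 = 390
390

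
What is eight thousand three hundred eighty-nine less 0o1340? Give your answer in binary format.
Convert eight thousand three hundred eighty-nine (English words) → 8×1000 + 3×100 + 89 = 8389 (decimal)
Convert 0o1340 (octal) → 1×512 + 3×64 + 4×8 = 736 (decimal)
Compute 8389 - 736 = 7653
Convert 7653 (decimal) → 7653 = 4096 + 2048 + 1024 + 256 + 128 + 64 + 32 + 4 + 1 → 0b1110111100101 (binary)
0b1110111100101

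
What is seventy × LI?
Convert seventy (English words) → 70 (decimal)
Convert LI (Roman numeral) → 50 + 1 = 51 (decimal)
Compute 70 × 51 = 3570
3570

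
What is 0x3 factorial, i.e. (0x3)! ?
Convert 0x3 (hexadecimal) → 3 (decimal)
Compute 3! = 6
6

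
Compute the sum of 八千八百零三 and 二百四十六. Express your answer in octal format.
Convert 八千八百零三 (Chinese numeral) → 8×1000 + 8×100 + 3 = 8803 (decimal)
Convert 二百四十六 (Chinese numeral) → 2×100 + 4×10 + 6 = 246 (decimal)
Compute 8803 + 246 = 9049
Convert 9049 (decimal) → 9049 = 2×4096 + 1×512 + 5×64 + 3×8 + 1 → 0o21531 (octal)
0o21531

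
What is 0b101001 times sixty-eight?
Convert 0b101001 (binary) → 32 + 8 + 1 = 41 (decimal)
Convert sixty-eight (English words) → 68 (decimal)
Compute 41 × 68 = 2788
2788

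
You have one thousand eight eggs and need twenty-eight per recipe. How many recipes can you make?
Convert one thousand eight (English words) → 1×1000 + 8 = 1008 (decimal)
Convert twenty-eight (English words) → 28 (decimal)
Compute 1008 ÷ 28 = 36
36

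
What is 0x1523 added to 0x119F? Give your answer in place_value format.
Convert 0x1523 (hexadecimal) → 1×4096 + 5×256 + 2×16 + 3 = 5411 (decimal)
Convert 0x119F (hexadecimal) → 1×4096 + 1×256 + 9×16 + 15 = 4511 (decimal)
Compute 5411 + 4511 = 9922
Convert 9922 (decimal) → 9922 = 9×1000 + 9×100 + 2×10 + 2 → 9 thousands, 9 hundreds, 2 tens, 2 ones (place-value notation)
9 thousands, 9 hundreds, 2 tens, 2 ones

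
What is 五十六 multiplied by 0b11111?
Convert 五十六 (Chinese numeral) → 5×10 + 6 = 56 (decimal)
Convert 0b11111 (binary) → 16 + 8 + 4 + 2 + 1 = 31 (decimal)
Compute 56 × 31 = 1736
1736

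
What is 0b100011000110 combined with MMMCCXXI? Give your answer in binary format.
Convert 0b100011000110 (binary) → 2048 + 128 + 64 + 4 + 2 = 2246 (decimal)
Convert MMMCCXXI (Roman numeral) → 1000 + 1000 + 1000 + 100 + 100 + 10 + 10 + 1 = 3221 (decimal)
Compute 2246 + 3221 = 5467
Convert 5467 (decimal) → 5467 = 4096 + 1024 + 256 + 64 + 16 + 8 + 2 + 1 → 0b1010101011011 (binary)
0b1010101011011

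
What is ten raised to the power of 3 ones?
Convert ten (English words) → 10 (decimal)
Convert 3 ones (place-value notation) → 3 (decimal)
Compute 10 ^ 3 = 1000
1000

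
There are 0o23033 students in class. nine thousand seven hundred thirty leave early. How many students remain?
Convert 0o23033 (octal) → 2×4096 + 3×512 + 3×8 + 3 = 9755 (decimal)
Convert nine thousand seven hundred thirty (English words) → 9×1000 + 7×100 + 30 = 9730 (decimal)
Compute 9755 - 9730 = 25
25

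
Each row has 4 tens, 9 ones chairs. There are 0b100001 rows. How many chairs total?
Convert 4 tens, 9 ones (place-value notation) → 4×10 + 9 = 49 (decimal)
Convert 0b100001 (binary) → 32 + 1 = 33 (decimal)
Compute 49 × 33 = 1617
1617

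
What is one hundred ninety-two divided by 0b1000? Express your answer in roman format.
Convert one hundred ninety-two (English words) → 1×100 + 92 = 192 (decimal)
Convert 0b1000 (binary) → 8 (decimal)
Compute 192 ÷ 8 = 24
Convert 24 (decimal) → 24 = 10 + 10 + 4 → XXIV (Roman numeral)
XXIV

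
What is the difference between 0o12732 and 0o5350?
Convert 0o12732 (octal) → 1×4096 + 2×512 + 7×64 + 3×8 + 2 = 5594 (decimal)
Convert 0o5350 (octal) → 5×512 + 3×64 + 5×8 = 2792 (decimal)
Difference: |5594 - 2792| = 2802
2802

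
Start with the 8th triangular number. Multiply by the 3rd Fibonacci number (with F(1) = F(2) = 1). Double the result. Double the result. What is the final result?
Convert the 8th triangular number (triangular index) → 8×9/2 = 36 (decimal)
Start: 36
Convert the 3rd Fibonacci number (with F(1) = F(2) = 1) (Fibonacci index) → 1, 1, 2 → 2 (decimal)
36 × 2 = 72
72 × 2 = 144
144 × 2 = 288
288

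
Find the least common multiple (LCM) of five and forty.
Convert five (English words) → 5 (decimal)
Convert forty (English words) → 40 (decimal)
Compute lcm(5, 40) = 40
40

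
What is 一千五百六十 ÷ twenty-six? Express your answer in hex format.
Convert 一千五百六十 (Chinese numeral) → 1×1000 + 5×100 + 6×10 = 1560 (decimal)
Convert twenty-six (English words) → 26 (decimal)
Compute 1560 ÷ 26 = 60
Convert 60 (decimal) → 60 = 3×16 + 12 → 0x3C (hexadecimal)
0x3C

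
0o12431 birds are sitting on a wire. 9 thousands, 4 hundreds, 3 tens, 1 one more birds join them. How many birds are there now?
Convert 0o12431 (octal) → 1×4096 + 2×512 + 4×64 + 3×8 + 1 = 5401 (decimal)
Convert 9 thousands, 4 hundreds, 3 tens, 1 one (place-value notation) → 9×1000 + 4×100 + 3×10 + 1 = 9431 (decimal)
Compute 5401 + 9431 = 14832
14832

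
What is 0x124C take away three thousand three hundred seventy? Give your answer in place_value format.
Convert 0x124C (hexadecimal) → 1×4096 + 2×256 + 4×16 + 12 = 4684 (decimal)
Convert three thousand three hundred seventy (English words) → 3×1000 + 3×100 + 70 = 3370 (decimal)
Compute 4684 - 3370 = 1314
Convert 1314 (decimal) → 1314 = 1×1000 + 3×100 + 1×10 + 4 → 1 thousand, 3 hundreds, 1 ten, 4 ones (place-value notation)
1 thousand, 3 hundreds, 1 ten, 4 ones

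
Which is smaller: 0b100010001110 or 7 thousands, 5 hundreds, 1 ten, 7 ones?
Convert 0b100010001110 (binary) → 2048 + 128 + 8 + 4 + 2 = 2190 (decimal)
Convert 7 thousands, 5 hundreds, 1 ten, 7 ones (place-value notation) → 7×1000 + 5×100 + 1×10 + 7 = 7517 (decimal)
Compare 2190 vs 7517: smaller = 2190
2190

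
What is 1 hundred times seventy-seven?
Convert 1 hundred (place-value notation) → 1×100 = 100 (decimal)
Convert seventy-seven (English words) → 77 (decimal)
Compute 100 × 77 = 7700
7700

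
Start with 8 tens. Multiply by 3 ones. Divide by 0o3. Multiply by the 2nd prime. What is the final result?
Convert 8 tens (place-value notation) → 8×10 = 80 (decimal)
Start: 80
Convert 3 ones (place-value notation) → 3 (decimal)
80 × 3 = 240
Convert 0o3 (octal) → 3 (decimal)
240 ÷ 3 = 80
Convert the 2nd prime (prime index) → 3 (decimal)
80 × 3 = 240
240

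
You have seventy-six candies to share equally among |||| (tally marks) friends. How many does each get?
Convert seventy-six (English words) → 76 (decimal)
Convert |||| (tally marks) → 4 (decimal)
Compute 76 ÷ 4 = 19
19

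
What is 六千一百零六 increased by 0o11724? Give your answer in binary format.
Convert 六千一百零六 (Chinese numeral) → 6×1000 + 1×100 + 6 = 6106 (decimal)
Convert 0o11724 (octal) → 1×4096 + 1×512 + 7×64 + 2×8 + 4 = 5076 (decimal)
Compute 6106 + 5076 = 11182
Convert 11182 (decimal) → 11182 = 8192 + 2048 + 512 + 256 + 128 + 32 + 8 + 4 + 2 → 0b10101110101110 (binary)
0b10101110101110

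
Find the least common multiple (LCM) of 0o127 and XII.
Convert 0o127 (octal) → 1×64 + 2×8 + 7 = 87 (decimal)
Convert XII (Roman numeral) → 10 + 1 + 1 = 12 (decimal)
Compute lcm(87, 12) = 348
348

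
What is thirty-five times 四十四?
Convert thirty-five (English words) → 35 (decimal)
Convert 四十四 (Chinese numeral) → 4×10 + 4 = 44 (decimal)
Compute 35 × 44 = 1540
1540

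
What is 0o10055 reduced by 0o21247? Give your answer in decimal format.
Convert 0o10055 (octal) → 1×4096 + 5×8 + 5 = 4141 (decimal)
Convert 0o21247 (octal) → 2×4096 + 1×512 + 2×64 + 4×8 + 7 = 8871 (decimal)
Compute 4141 - 8871 = -4730
-4730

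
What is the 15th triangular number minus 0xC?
The 15th triangular number = 15×16/2 = 120
Convert 0xC (hexadecimal) → 12 (decimal)
Compute 120 - 12 = 108
108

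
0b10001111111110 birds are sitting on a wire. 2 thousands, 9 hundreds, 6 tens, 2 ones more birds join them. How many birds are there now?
Convert 0b10001111111110 (binary) → 8192 + 512 + 256 + 128 + 64 + 32 + 16 + 8 + 4 + 2 = 9214 (decimal)
Convert 2 thousands, 9 hundreds, 6 tens, 2 ones (place-value notation) → 2×1000 + 9×100 + 6×10 + 2 = 2962 (decimal)
Compute 9214 + 2962 = 12176
12176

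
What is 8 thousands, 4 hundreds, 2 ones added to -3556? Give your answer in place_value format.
Convert 8 thousands, 4 hundreds, 2 ones (place-value notation) → 8×1000 + 4×100 + 2 = 8402 (decimal)
Compute 8402 + -3556 = 4846
Convert 4846 (decimal) → 4846 = 4×1000 + 8×100 + 4×10 + 6 → 4 thousands, 8 hundreds, 4 tens, 6 ones (place-value notation)
4 thousands, 8 hundreds, 4 tens, 6 ones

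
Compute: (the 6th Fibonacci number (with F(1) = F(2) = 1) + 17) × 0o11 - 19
Convert the 6th Fibonacci number (with F(1) = F(2) = 1) (Fibonacci index) → 1, 1, 2, 3, 5, 8 → 8 (decimal)
Convert 0o11 (octal) → 1×8 + 1 = 9 (decimal)
Expression in decimal: (8 + 17) × 9 - 19
Parentheses first: 8 + 17 = 25
Multiply: 25 × 9 = 225
Subtract: 225 - 19 = 206
206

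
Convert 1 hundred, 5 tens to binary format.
Convert 1 hundred, 5 tens (place-value notation) → 1×100 + 5×10 = 150 (decimal)
Convert 150 (decimal) → 150 = 128 + 16 + 4 + 2 → 0b10010110 (binary)
0b10010110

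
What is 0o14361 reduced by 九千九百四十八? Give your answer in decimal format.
Convert 0o14361 (octal) → 1×4096 + 4×512 + 3×64 + 6×8 + 1 = 6385 (decimal)
Convert 九千九百四十八 (Chinese numeral) → 9×1000 + 9×100 + 4×10 + 8 = 9948 (decimal)
Compute 6385 - 9948 = -3563
-3563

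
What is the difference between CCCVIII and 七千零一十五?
Convert CCCVIII (Roman numeral) → 100 + 100 + 100 + 5 + 1 + 1 + 1 = 308 (decimal)
Convert 七千零一十五 (Chinese numeral) → 7×1000 + 1×10 + 5 = 7015 (decimal)
Difference: |308 - 7015| = 6707
6707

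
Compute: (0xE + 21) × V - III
Convert 0xE (hexadecimal) → 14 (decimal)
Convert V (Roman numeral) → 5 (decimal)
Convert III (Roman numeral) → 1 + 1 + 1 = 3 (decimal)
Expression in decimal: (14 + 21) × 5 - 3
Parentheses first: 14 + 21 = 35
Multiply: 35 × 5 = 175
Subtract: 175 - 3 = 172
172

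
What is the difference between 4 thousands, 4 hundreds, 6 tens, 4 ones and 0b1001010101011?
Convert 4 thousands, 4 hundreds, 6 tens, 4 ones (place-value notation) → 4×1000 + 4×100 + 6×10 + 4 = 4464 (decimal)
Convert 0b1001010101011 (binary) → 4096 + 512 + 128 + 32 + 8 + 2 + 1 = 4779 (decimal)
Difference: |4464 - 4779| = 315
315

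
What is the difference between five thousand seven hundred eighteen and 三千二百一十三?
Convert five thousand seven hundred eighteen (English words) → 5×1000 + 7×100 + 18 = 5718 (decimal)
Convert 三千二百一十三 (Chinese numeral) → 3×1000 + 2×100 + 1×10 + 3 = 3213 (decimal)
Difference: |5718 - 3213| = 2505
2505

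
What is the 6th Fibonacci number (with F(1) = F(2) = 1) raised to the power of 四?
Convert the 6th Fibonacci number (with F(1) = F(2) = 1) (Fibonacci index) → 1, 1, 2, 3, 5, 8 → 8 (decimal)
Convert 四 (Chinese numeral) → 4 (decimal)
Compute 8 ^ 4 = 4096
4096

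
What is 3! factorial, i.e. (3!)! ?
Convert 3! (factorial) → 6 (decimal)
Compute 6! = 720
720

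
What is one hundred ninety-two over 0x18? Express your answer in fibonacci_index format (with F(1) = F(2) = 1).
Convert one hundred ninety-two (English words) → 1×100 + 92 = 192 (decimal)
Convert 0x18 (hexadecimal) → 1×16 + 8 = 24 (decimal)
Compute 192 ÷ 24 = 8
Convert 8 (decimal) → 1, 1, 2, 3, 5, 8 → the 6th Fibonacci number (Fibonacci index)
the 6th Fibonacci number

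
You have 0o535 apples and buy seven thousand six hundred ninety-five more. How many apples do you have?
Convert 0o535 (octal) → 5×64 + 3×8 + 5 = 349 (decimal)
Convert seven thousand six hundred ninety-five (English words) → 7×1000 + 6×100 + 95 = 7695 (decimal)
Compute 349 + 7695 = 8044
8044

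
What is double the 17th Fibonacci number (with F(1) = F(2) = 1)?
The 17th Fibonacci number (with F(1) = F(2) = 1) = 1597
Compute 1597 × 2 = 3194
3194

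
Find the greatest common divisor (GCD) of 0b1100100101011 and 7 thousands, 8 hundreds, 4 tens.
Convert 0b1100100101011 (binary) → 4096 + 2048 + 256 + 32 + 8 + 2 + 1 = 6443 (decimal)
Convert 7 thousands, 8 hundreds, 4 tens (place-value notation) → 7×1000 + 8×100 + 4×10 = 7840 (decimal)
Compute gcd(6443, 7840) = 1
1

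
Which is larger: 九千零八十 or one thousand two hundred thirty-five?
Convert 九千零八十 (Chinese numeral) → 9×1000 + 8×10 = 9080 (decimal)
Convert one thousand two hundred thirty-five (English words) → 1×1000 + 2×100 + 35 = 1235 (decimal)
Compare 9080 vs 1235: larger = 9080
9080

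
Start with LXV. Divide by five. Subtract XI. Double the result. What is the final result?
Convert LXV (Roman numeral) → 50 + 10 + 5 = 65 (decimal)
Start: 65
Convert five (English words) → 5 (decimal)
65 ÷ 5 = 13
Convert XI (Roman numeral) → 10 + 1 = 11 (decimal)
13 - 11 = 2
2 × 2 = 4
4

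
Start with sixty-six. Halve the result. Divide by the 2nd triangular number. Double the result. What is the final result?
Convert sixty-six (English words) → 66 (decimal)
Start: 66
66 ÷ 2 = 33
Convert the 2nd triangular number (triangular index) → 2×3/2 = 3 (decimal)
33 ÷ 3 = 11
11 × 2 = 22
22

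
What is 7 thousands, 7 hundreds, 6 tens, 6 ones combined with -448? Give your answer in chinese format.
Convert 7 thousands, 7 hundreds, 6 tens, 6 ones (place-value notation) → 7×1000 + 7×100 + 6×10 + 6 = 7766 (decimal)
Compute 7766 + -448 = 7318
Convert 7318 (decimal) → 7318 = 7×1000 + 3×100 + 1×10 + 8 → 七千三百一十八 (Chinese numeral)
七千三百一十八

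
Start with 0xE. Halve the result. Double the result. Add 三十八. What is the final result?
Convert 0xE (hexadecimal) → 14 (decimal)
Start: 14
14 ÷ 2 = 7
7 × 2 = 14
Convert 三十八 (Chinese numeral) → 3×10 + 8 = 38 (decimal)
14 + 38 = 52
52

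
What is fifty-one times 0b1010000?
Convert fifty-one (English words) → 51 (decimal)
Convert 0b1010000 (binary) → 64 + 16 = 80 (decimal)
Compute 51 × 80 = 4080
4080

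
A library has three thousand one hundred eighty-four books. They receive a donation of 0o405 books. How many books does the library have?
Convert three thousand one hundred eighty-four (English words) → 3×1000 + 1×100 + 84 = 3184 (decimal)
Convert 0o405 (octal) → 4×64 + 5 = 261 (decimal)
Compute 3184 + 261 = 3445
3445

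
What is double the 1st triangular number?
The 1st triangular number = 1×2/2 = 1
Compute 1 × 2 = 2
2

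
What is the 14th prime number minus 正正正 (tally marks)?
The 14th prime number = 43
Convert 正正正 (tally marks) → 5 + 5 + 5 = 15 (decimal)
Compute 43 - 15 = 28
28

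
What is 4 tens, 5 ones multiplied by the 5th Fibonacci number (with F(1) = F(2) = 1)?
Convert 4 tens, 5 ones (place-value notation) → 4×10 + 5 = 45 (decimal)
Convert the 5th Fibonacci number (with F(1) = F(2) = 1) (Fibonacci index) → 1, 1, 2, 3, 5 → 5 (decimal)
Compute 45 × 5 = 225
225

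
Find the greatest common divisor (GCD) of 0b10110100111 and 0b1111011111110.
Convert 0b10110100111 (binary) → 1024 + 256 + 128 + 32 + 4 + 2 + 1 = 1447 (decimal)
Convert 0b1111011111110 (binary) → 4096 + 2048 + 1024 + 512 + 128 + 64 + 32 + 16 + 8 + 4 + 2 = 7934 (decimal)
Compute gcd(1447, 7934) = 1
1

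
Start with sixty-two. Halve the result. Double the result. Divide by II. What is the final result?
Convert sixty-two (English words) → 62 (decimal)
Start: 62
62 ÷ 2 = 31
31 × 2 = 62
Convert II (Roman numeral) → 1 + 1 = 2 (decimal)
62 ÷ 2 = 31
31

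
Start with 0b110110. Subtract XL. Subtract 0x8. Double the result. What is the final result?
Convert 0b110110 (binary) → 32 + 16 + 4 + 2 = 54 (decimal)
Start: 54
Convert XL (Roman numeral) → 40 (decimal)
54 - 40 = 14
Convert 0x8 (hexadecimal) → 8 (decimal)
14 - 8 = 6
6 × 2 = 12
12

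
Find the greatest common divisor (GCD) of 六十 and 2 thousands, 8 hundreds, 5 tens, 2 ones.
Convert 六十 (Chinese numeral) → 6×10 = 60 (decimal)
Convert 2 thousands, 8 hundreds, 5 tens, 2 ones (place-value notation) → 2×1000 + 8×100 + 5×10 + 2 = 2852 (decimal)
Compute gcd(60, 2852) = 4
4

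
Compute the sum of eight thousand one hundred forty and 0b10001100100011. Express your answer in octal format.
Convert eight thousand one hundred forty (English words) → 8×1000 + 1×100 + 40 = 8140 (decimal)
Convert 0b10001100100011 (binary) → 8192 + 512 + 256 + 32 + 2 + 1 = 8995 (decimal)
Compute 8140 + 8995 = 17135
Convert 17135 (decimal) → 17135 = 4×4096 + 1×512 + 3×64 + 5×8 + 7 → 0o41357 (octal)
0o41357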